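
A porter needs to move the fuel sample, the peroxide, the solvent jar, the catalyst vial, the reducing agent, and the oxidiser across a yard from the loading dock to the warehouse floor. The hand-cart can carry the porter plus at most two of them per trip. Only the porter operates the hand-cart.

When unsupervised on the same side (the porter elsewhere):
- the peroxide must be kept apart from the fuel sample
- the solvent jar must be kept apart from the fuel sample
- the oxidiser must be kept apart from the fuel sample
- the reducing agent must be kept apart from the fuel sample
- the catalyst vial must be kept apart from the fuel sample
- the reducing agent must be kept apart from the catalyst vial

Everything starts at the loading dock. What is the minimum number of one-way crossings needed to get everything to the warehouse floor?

Counting alone: the porter can take at most 2 across per trip to the warehouse floor, so moving all 6 needs at least 3 loaded trips out, with a return between consecutive ones — at least 5 crossings.
The safety rule pushes this higher. Following every safe sequence of crossings, the most of the 6 that can be at the warehouse floor as the hand-cart arrives there on crossings 5, 7 is 4, 5 respectively — never all 6.
So no plan with fewer than 9 crossings exists, and this one achieves 9:
1. Porter goes to the warehouse floor with the catalyst vial and the fuel sample.
2. Porter goes back to the loading dock with the fuel sample.
3. Porter goes to the warehouse floor with the fuel sample and the peroxide.
4. Porter goes back to the loading dock with the fuel sample.
5. Porter goes to the warehouse floor with the fuel sample and the solvent jar.
6. Porter goes back to the loading dock with the fuel sample.
7. Porter goes to the warehouse floor with the fuel sample and the oxidiser.
8. Porter goes back to the loading dock with the fuel sample.
9. Porter goes to the warehouse floor with the fuel sample and the reducing agent.

9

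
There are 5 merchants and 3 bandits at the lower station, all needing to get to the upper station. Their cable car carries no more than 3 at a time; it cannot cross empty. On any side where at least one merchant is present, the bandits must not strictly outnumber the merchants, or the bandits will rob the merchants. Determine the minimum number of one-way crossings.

Counting alone: each trip to the upper station takes at most 3 across and each return brings at least 1 back, so after t trips out (and t−1 returns) at most 3t − (t−1) of the 8 are across; that first reaches 8 at t = 4, so at least 7 crossings are needed.
The plan below uses exactly 7 crossings, so it is optimal:
1. 2 bandits → the upper station.  (the lower station: 5M 1B; the upper station: 0M 2B)
2. 1 bandit ← the lower station.  (the lower station: 5M 2B; the upper station: 0M 1B)
3. 2 merchants and 1 bandit → the upper station.  (the lower station: 3M 1B; the upper station: 2M 2B)
4. 1 bandit ← the lower station.  (the lower station: 3M 2B; the upper station: 2M 1B)
5. 1 merchant and 2 bandits → the upper station.  (the lower station: 2M 0B; the upper station: 3M 3B)
6. 1 bandit ← the lower station.  (the lower station: 2M 1B; the upper station: 3M 2B)
7. 2 merchants and 1 bandit → the upper station.  (the lower station: 0M 0B; the upper station: 5M 3B)

7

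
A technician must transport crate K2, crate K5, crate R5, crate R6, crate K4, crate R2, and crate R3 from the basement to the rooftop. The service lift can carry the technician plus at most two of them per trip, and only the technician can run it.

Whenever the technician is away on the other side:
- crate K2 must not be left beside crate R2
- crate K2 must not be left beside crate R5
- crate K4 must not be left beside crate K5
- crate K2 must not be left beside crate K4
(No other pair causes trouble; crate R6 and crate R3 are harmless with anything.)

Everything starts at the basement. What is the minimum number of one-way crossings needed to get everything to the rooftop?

Counting alone: the technician can take at most 2 across per trip to the rooftop, so moving all 7 needs at least 4 loaded trips out, with a return between consecutive ones — at least 7 crossings.
The plan below uses exactly 7 crossings, so it is optimal:
1. Technician goes to the rooftop with crate K2 and crate K5.  [the basement: crate K4, crate R2, crate R3, crate R5, crate R6 | the rooftop: crate K2, crate K5]
2. Technician goes back to the basement alone.  [the basement: crate K4, crate R2, crate R3, crate R5, crate R6 | the rooftop: crate K2, crate K5]
3. Technician goes to the rooftop with crate R3 and crate R6.  [the basement: crate K4, crate R2, crate R5 | the rooftop: crate K2, crate K5, crate R3, crate R6]
4. Technician goes back to the basement alone.  [the basement: crate K4, crate R2, crate R5 | the rooftop: crate K2, crate K5, crate R3, crate R6]
5. Technician goes to the rooftop with crate R2 and crate R5.  [the basement: crate K4 | the rooftop: crate K2, crate K5, crate R2, crate R3, crate R5, crate R6]
6. Technician goes back to the basement with crate K2.  [the basement: crate K2, crate K4 | the rooftop: crate K5, crate R2, crate R3, crate R5, crate R6]
7. Technician goes to the rooftop with crate K2 and crate K4.  [the basement: — | the rooftop: crate K2, crate K4, crate K5, crate R2, crate R3, crate R5, crate R6]

7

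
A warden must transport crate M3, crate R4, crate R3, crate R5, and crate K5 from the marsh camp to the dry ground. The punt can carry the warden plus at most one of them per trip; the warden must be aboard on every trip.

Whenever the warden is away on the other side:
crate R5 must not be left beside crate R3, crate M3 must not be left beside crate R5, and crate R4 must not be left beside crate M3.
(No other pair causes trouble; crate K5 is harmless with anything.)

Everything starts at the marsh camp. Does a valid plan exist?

No

Whatever the first load, the items left behind include a forbidden pair without the warden. No opening move is safe, so no plan exists.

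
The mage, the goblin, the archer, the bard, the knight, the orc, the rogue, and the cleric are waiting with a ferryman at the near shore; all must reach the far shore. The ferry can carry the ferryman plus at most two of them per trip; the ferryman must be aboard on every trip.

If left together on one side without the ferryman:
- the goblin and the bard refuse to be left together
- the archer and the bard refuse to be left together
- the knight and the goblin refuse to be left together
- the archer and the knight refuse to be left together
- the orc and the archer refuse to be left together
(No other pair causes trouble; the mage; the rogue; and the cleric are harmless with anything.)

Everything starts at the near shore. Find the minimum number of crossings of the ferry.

Counting alone: the ferryman can take at most 2 across per trip to the far shore, so moving all 8 needs at least 4 loaded trips out, with a return between consecutive ones — at least 7 crossings.
The safety rule pushes this higher. Following every safe sequence of crossings, the most of the 8 that can be at the far shore as the ferry arrives there on crossing 7 is 7 — never all 8.
So no plan with fewer than 9 crossings exists, and this one achieves 9:
1. Ferryman goes to the far shore with the archer and the goblin.
2. Ferryman goes back to the near shore alone.
3. Ferryman goes to the far shore with the bard and the mage.
4. Ferryman goes back to the near shore with the archer and the goblin.
5. Ferryman goes to the far shore with the knight and the orc.
6. Ferryman goes back to the near shore alone.
7. Ferryman goes to the far shore with the cleric and the rogue.
8. Ferryman goes back to the near shore alone.
9. Ferryman goes to the far shore with the archer and the goblin.

9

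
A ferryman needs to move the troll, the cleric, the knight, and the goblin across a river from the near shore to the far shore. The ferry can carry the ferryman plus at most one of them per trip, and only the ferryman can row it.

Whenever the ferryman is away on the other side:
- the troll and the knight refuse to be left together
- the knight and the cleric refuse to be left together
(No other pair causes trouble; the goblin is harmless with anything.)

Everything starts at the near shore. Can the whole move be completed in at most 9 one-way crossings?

Yes

Yes — this plan uses 9 crossings (≤ 9):
1. Ferryman goes to the far shore with the knight.  [the near shore: the cleric, the goblin, the troll | the far shore: the knight]
2. Ferryman goes back to the near shore alone.  [the near shore: the cleric, the goblin, the troll | the far shore: the knight]
3. Ferryman goes to the far shore with the troll.  [the near shore: the cleric, the goblin | the far shore: the knight, the troll]
4. Ferryman goes back to the near shore with the knight.  [the near shore: the cleric, the goblin, the knight | the far shore: the troll]
5. Ferryman goes to the far shore with the cleric.  [the near shore: the goblin, the knight | the far shore: the cleric, the troll]
6. Ferryman goes back to the near shore alone.  [the near shore: the goblin, the knight | the far shore: the cleric, the troll]
7. Ferryman goes to the far shore with the goblin.  [the near shore: the knight | the far shore: the cleric, the goblin, the troll]
8. Ferryman goes back to the near shore alone.  [the near shore: the knight | the far shore: the cleric, the goblin, the troll]
9. Ferryman goes to the far shore with the knight.  [the near shore: — | the far shore: the cleric, the goblin, the knight, the troll]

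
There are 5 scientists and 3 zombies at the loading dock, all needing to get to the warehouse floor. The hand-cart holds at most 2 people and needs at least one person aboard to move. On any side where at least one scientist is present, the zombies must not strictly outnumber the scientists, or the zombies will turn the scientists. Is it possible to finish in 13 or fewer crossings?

Yes — this plan uses 13 crossings (≤ 13):
1. 2 zombies → the warehouse floor.  (the loading dock: 5S 1Z; the warehouse floor: 0S 2Z)
2. 1 zombie ← the loading dock.  (the loading dock: 5S 2Z; the warehouse floor: 0S 1Z)
3. 2 zombies → the warehouse floor.  (the loading dock: 5S 0Z; the warehouse floor: 0S 3Z)
4. 1 zombie ← the loading dock.  (the loading dock: 5S 1Z; the warehouse floor: 0S 2Z)
5. 2 scientists → the warehouse floor.  (the loading dock: 3S 1Z; the warehouse floor: 2S 2Z)
6. 1 zombie ← the loading dock.  (the loading dock: 3S 2Z; the warehouse floor: 2S 1Z)
7. 1 scientist and 1 zombie → the warehouse floor.  (the loading dock: 2S 1Z; the warehouse floor: 3S 2Z)
8. 1 zombie ← the loading dock.  (the loading dock: 2S 2Z; the warehouse floor: 3S 1Z)
9. 2 zombies → the warehouse floor.  (the loading dock: 2S 0Z; the warehouse floor: 3S 3Z)
10. 1 zombie ← the loading dock.  (the loading dock: 2S 1Z; the warehouse floor: 3S 2Z)
11. 1 scientist and 1 zombie → the warehouse floor.  (the loading dock: 1S 0Z; the warehouse floor: 4S 3Z)
12. 1 zombie ← the loading dock.  (the loading dock: 1S 1Z; the warehouse floor: 4S 2Z)
13. 1 scientist and 1 zombie → the warehouse floor.  (the loading dock: 0S 0Z; the warehouse floor: 5S 3Z)

Yes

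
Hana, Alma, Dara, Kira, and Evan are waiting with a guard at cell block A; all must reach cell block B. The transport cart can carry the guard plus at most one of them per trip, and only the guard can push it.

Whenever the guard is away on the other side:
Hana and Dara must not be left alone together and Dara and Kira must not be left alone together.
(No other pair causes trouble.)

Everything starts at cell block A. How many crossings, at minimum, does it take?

11

Counting alone: the guard can take at most 1 across per trip to cell block B, so moving all 5 needs at least 5 loaded trips out, with a return between consecutive ones — at least 9 crossings.
The safety rule pushes this higher. Following every safe sequence of crossings, the most of the 5 that can be at cell block B as the transport cart arrives there on crossing 9 is 4 — never all 5.
So no plan with fewer than 11 crossings exists, and this one achieves 11:
1. Guard goes to cell block B with Dara.  [cell block A: Alma, Evan, Hana, Kira | cell block B: Dara]
2. Guard goes back to cell block A alone.  [cell block A: Alma, Evan, Hana, Kira | cell block B: Dara]
3. Guard goes to cell block B with Hana.  [cell block A: Alma, Evan, Kira | cell block B: Dara, Hana]
4. Guard goes back to cell block A with Dara.  [cell block A: Alma, Dara, Evan, Kira | cell block B: Hana]
5. Guard goes to cell block B with Kira.  [cell block A: Alma, Dara, Evan | cell block B: Hana, Kira]
6. Guard goes back to cell block A alone.  [cell block A: Alma, Dara, Evan | cell block B: Hana, Kira]
7. Guard goes to cell block B with Alma.  [cell block A: Dara, Evan | cell block B: Alma, Hana, Kira]
8. Guard goes back to cell block A alone.  [cell block A: Dara, Evan | cell block B: Alma, Hana, Kira]
9. Guard goes to cell block B with Evan.  [cell block A: Dara | cell block B: Alma, Evan, Hana, Kira]
10. Guard goes back to cell block A alone.  [cell block A: Dara | cell block B: Alma, Evan, Hana, Kira]
11. Guard goes to cell block B with Dara.  [cell block A: — | cell block B: Alma, Dara, Evan, Hana, Kira]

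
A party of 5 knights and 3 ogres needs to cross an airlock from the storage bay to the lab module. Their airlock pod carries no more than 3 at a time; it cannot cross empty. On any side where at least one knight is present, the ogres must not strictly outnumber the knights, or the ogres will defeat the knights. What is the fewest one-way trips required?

7

Counting alone: each trip to the lab module takes at most 3 across and each return brings at least 1 back, so after t trips out (and t−1 returns) at most 3t − (t−1) of the 8 are across; that first reaches 8 at t = 4, so at least 7 crossings are needed.
The plan below uses exactly 7 crossings, so it is optimal:
1. 2 ogres → the lab module.  (the storage bay: 5K 1O; the lab module: 0K 2O)
2. 1 ogre ← the storage bay.  (the storage bay: 5K 2O; the lab module: 0K 1O)
3. 2 knights and 1 ogre → the lab module.  (the storage bay: 3K 1O; the lab module: 2K 2O)
4. 1 ogre ← the storage bay.  (the storage bay: 3K 2O; the lab module: 2K 1O)
5. 1 knight and 2 ogres → the lab module.  (the storage bay: 2K 0O; the lab module: 3K 3O)
6. 1 ogre ← the storage bay.  (the storage bay: 2K 1O; the lab module: 3K 2O)
7. 2 knights and 1 ogre → the lab module.  (the storage bay: 0K 0O; the lab module: 5K 3O)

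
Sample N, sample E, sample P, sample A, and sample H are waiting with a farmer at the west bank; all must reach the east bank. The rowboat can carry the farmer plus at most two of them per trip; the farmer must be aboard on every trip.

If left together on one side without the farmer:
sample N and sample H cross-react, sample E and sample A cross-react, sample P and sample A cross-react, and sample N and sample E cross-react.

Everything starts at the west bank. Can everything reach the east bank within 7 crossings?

Yes

Yes — this plan uses 7 crossings (≤ 7):
1. Farmer goes to the east bank with sample A and sample N.  [the west bank: sample E, sample H, sample P | the east bank: sample A, sample N]
2. Farmer goes back to the west bank alone.  [the west bank: sample E, sample H, sample P | the east bank: sample A, sample N]
3. Farmer goes to the east bank with sample E.  [the west bank: sample H, sample P | the east bank: sample A, sample E, sample N]
4. Farmer goes back to the west bank with sample A and sample N.  [the west bank: sample A, sample H, sample N, sample P | the east bank: sample E]
5. Farmer goes to the east bank with sample H and sample P.  [the west bank: sample A, sample N | the east bank: sample E, sample H, sample P]
6. Farmer goes back to the west bank alone.  [the west bank: sample A, sample N | the east bank: sample E, sample H, sample P]
7. Farmer goes to the east bank with sample A and sample N.  [the west bank: — | the east bank: sample A, sample E, sample H, sample N, sample P]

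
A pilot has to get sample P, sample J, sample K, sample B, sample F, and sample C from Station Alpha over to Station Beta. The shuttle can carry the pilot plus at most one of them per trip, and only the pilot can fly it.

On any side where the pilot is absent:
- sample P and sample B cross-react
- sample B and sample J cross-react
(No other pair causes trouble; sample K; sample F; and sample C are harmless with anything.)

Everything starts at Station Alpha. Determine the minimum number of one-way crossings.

Counting alone: the pilot can take at most 1 across per trip to Station Beta, so moving all 6 needs at least 6 loaded trips out, with a return between consecutive ones — at least 11 crossings.
The safety rule pushes this higher. Following every safe sequence of crossings, the most of the 6 that can be at Station Beta as the shuttle arrives there on crossing 11 is 5 — never all 6.
So no plan with fewer than 13 crossings exists, and this one achieves 13:
1. Pilot goes to Station Beta with sample B.
2. Pilot goes back to Station Alpha alone.
3. Pilot goes to Station Beta with sample P.
4. Pilot goes back to Station Alpha with sample B.
5. Pilot goes to Station Beta with sample J.
6. Pilot goes back to Station Alpha alone.
7. Pilot goes to Station Beta with sample K.
8. Pilot goes back to Station Alpha alone.
9. Pilot goes to Station Beta with sample F.
10. Pilot goes back to Station Alpha alone.
11. Pilot goes to Station Beta with sample C.
12. Pilot goes back to Station Alpha alone.
13. Pilot goes to Station Beta with sample B.

13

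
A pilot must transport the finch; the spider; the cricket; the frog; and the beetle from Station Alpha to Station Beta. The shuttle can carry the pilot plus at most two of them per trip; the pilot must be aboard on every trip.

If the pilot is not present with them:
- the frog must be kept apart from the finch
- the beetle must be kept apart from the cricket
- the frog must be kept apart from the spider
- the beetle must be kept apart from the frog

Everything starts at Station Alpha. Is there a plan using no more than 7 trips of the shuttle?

Yes

Yes — this plan uses 5 crossings (≤ 7):
1. Pilot goes to Station Beta with the cricket and the frog.
2. Pilot goes back to Station Alpha alone.
3. Pilot goes to Station Beta with the finch and the spider.
4. Pilot goes back to Station Alpha with the frog.
5. Pilot goes to Station Beta with the beetle and the frog.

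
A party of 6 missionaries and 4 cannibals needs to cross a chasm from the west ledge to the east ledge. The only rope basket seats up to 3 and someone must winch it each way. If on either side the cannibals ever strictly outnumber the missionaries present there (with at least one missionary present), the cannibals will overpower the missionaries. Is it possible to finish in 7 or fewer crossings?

Counting alone: each trip to the east ledge takes at most 3 across and each return brings at least 1 back, so after t trips out (and t−1 returns) at most 3t − (t−1) of the 10 are across; that first reaches 10 at t = 5, so at least 9 crossings are needed.
Since 7 < 9, 7 crossings cannot be enough. (The shortest complete plan in fact takes 9:)
1. 2 cannibals → the east ledge.  (the west ledge: 6M 2C; the east ledge: 0M 2C)
2. 1 cannibal ← the west ledge.  (the west ledge: 6M 3C; the east ledge: 0M 1C)
3. 3 cannibals → the east ledge.  (the west ledge: 6M 0C; the east ledge: 0M 4C)
4. 1 cannibal ← the west ledge.  (the west ledge: 6M 1C; the east ledge: 0M 3C)
5. 3 missionaries → the east ledge.  (the west ledge: 3M 1C; the east ledge: 3M 3C)
6. 1 cannibal ← the west ledge.  (the west ledge: 3M 2C; the east ledge: 3M 2C)
7. 1 missionary and 2 cannibals → the east ledge.  (the west ledge: 2M 0C; the east ledge: 4M 4C)
8. 1 cannibal ← the west ledge.  (the west ledge: 2M 1C; the east ledge: 4M 3C)
9. 2 missionaries and 1 cannibal → the east ledge.  (the west ledge: 0M 0C; the east ledge: 6M 4C)

No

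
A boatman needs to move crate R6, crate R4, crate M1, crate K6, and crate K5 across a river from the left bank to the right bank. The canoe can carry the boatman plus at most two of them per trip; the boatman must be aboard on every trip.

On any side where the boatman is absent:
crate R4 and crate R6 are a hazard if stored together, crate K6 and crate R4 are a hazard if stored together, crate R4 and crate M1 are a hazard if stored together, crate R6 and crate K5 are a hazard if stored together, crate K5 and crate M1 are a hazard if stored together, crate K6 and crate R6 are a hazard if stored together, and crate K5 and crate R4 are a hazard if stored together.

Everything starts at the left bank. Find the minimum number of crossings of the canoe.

Whatever the first load, the items left behind include a forbidden pair without the boatman. No opening move is safe, so no plan exists.

impossible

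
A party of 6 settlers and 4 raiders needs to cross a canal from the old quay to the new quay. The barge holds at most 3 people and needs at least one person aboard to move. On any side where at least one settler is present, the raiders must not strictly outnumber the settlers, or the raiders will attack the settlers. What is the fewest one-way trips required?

Counting alone: each trip to the new quay takes at most 3 across and each return brings at least 1 back, so after t trips out (and t−1 returns) at most 3t − (t−1) of the 10 are across; that first reaches 10 at t = 5, so at least 9 crossings are needed.
The plan below uses exactly 9 crossings, so it is optimal:
1. 2 raiders → the new quay.  (the old quay: 6S 2R; the new quay: 0S 2R)
2. 1 raider ← the old quay.  (the old quay: 6S 3R; the new quay: 0S 1R)
3. 3 raiders → the new quay.  (the old quay: 6S 0R; the new quay: 0S 4R)
4. 1 raider ← the old quay.  (the old quay: 6S 1R; the new quay: 0S 3R)
5. 3 settlers → the new quay.  (the old quay: 3S 1R; the new quay: 3S 3R)
6. 1 raider ← the old quay.  (the old quay: 3S 2R; the new quay: 3S 2R)
7. 1 settler and 2 raiders → the new quay.  (the old quay: 2S 0R; the new quay: 4S 4R)
8. 1 raider ← the old quay.  (the old quay: 2S 1R; the new quay: 4S 3R)
9. 2 settlers and 1 raider → the new quay.  (the old quay: 0S 0R; the new quay: 6S 4R)

9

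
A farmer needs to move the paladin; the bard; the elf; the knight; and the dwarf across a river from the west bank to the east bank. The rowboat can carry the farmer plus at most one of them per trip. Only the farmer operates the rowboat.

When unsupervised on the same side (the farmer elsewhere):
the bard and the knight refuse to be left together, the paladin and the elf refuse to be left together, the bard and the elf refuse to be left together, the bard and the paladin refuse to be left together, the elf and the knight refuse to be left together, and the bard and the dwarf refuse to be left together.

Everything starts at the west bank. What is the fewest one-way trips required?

impossible

Whatever the first load, the items left behind include a forbidden pair without the farmer. No opening move is safe, so no plan exists.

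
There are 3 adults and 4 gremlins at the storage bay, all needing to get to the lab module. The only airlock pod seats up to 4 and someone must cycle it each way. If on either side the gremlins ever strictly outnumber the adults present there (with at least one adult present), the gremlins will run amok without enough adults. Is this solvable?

The gremlins already outnumber the adults at the storage bay before anyone moves, so the starting position itself is disallowed.

No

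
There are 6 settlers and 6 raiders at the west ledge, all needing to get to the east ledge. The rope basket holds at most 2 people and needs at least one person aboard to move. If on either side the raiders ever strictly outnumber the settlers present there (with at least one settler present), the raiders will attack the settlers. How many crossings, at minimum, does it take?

impossible

Following every safe sequence of crossings from the start, the most of the 12 that can be at the east ledge as the rope basket arrives there on crossings 1, 3, 5, 7, 9 is 2, 3, 4, 5, 6 respectively; the best ever achieved is 6 of 12.
From crossing 11 on, no configuration arises that was not already reachable earlier: only 15 distinct safe configurations (who is on which side, and where the rope basket is) can ever be reached, none of them has everyone across, and every continuation just revisits them. They are: 0 settlers + 0 raiders across (rope basket back at the start); 0 settlers + 1 raider across (rope basket there); 0 settlers + 1 raider across (rope basket back at the start); 0 settlers + 2 raiders across (rope basket there); 0 settlers + 2 raiders across (rope basket back at the start); 0 settlers + 3 raiders across (rope basket there); 0 settlers + 3 raiders across (rope basket back at the start); 0 settlers + 4 raiders across (rope basket there); 0 settlers + 4 raiders across (rope basket back at the start); 0 settlers + 5 raiders across (rope basket there); 0 settlers + 5 raiders across (rope basket back at the start); 0 settlers + 6 raiders across (rope basket there); 1 settler + 1 raider across (rope basket there); 1 settler + 1 raider across (rope basket back at the start); 2 settlers + 2 raiders across (rope basket there). So no valid plan exists.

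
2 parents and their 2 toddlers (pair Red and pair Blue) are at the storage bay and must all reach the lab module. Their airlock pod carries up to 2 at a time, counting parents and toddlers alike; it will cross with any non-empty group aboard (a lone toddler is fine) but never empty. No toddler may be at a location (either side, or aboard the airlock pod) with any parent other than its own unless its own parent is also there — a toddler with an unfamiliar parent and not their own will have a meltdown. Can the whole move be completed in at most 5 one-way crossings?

Yes — this plan uses 5 crossings (≤ 5):
1. parent Red and toddler Red cross → the lab module.
2. parent Red crosses ← the storage bay.
3. parent Blue and parent Red cross → the lab module.
4. parent Blue crosses ← the storage bay.
5. parent Blue and toddler Blue cross → the lab module.

Yes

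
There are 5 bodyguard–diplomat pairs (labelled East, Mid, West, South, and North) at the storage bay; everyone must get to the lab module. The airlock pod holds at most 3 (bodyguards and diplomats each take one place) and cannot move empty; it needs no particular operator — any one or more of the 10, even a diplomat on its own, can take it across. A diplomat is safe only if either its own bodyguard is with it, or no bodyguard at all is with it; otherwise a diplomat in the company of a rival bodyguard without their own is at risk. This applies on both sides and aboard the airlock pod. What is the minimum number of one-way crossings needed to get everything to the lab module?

Counting alone: each trip to the lab module takes at most 3 across and each return brings at least 1 back, so after t trips out (and t−1 returns) at most 3t − (t−1) of the 10 are across; that first reaches 10 at t = 5, so at least 9 crossings are needed.
The safety rule pushes this higher. Following every safe sequence of crossings, the most of the 10 that can be at the lab module as the airlock pod arrives there on crossing 9 is 9 — never all 10.
So no plan with fewer than 11 crossings exists, and this one achieves 11:
1. bodyguard East and diplomat East cross → the lab module.
2. bodyguard East crosses ← the storage bay.
3. diplomat Mid, diplomat South, and diplomat West cross → the lab module.
4. diplomat East crosses ← the storage bay.
5. bodyguard Mid, bodyguard South, and bodyguard West cross → the lab module.
6. bodyguard Mid and diplomat Mid cross ← the storage bay.
7. bodyguard East, bodyguard Mid, and bodyguard North cross → the lab module.
8. diplomat West crosses ← the storage bay.
9. diplomat East and diplomat Mid cross → the lab module.
10. diplomat East crosses ← the storage bay.
11. diplomat East, diplomat North, and diplomat West cross → the lab module.

11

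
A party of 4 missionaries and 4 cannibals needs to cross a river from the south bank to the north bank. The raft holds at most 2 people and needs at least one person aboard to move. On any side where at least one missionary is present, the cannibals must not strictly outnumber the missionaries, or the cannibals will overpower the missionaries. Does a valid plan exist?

No

Following every safe sequence of crossings from the start, the most of the 8 that can be at the north bank as the raft arrives there on crossings 1, 3, 5 is 2, 3, 4 respectively; the best ever achieved is 4 of 8.
From crossing 7 on, no configuration arises that was not already reachable earlier: only 11 distinct safe configurations (who is on which side, and where the raft is) can ever be reached, none of them has everyone across, and every continuation just revisits them. They are: 0 missionaries + 0 cannibals across (raft back at the start); 0 missionaries + 1 cannibal across (raft there); 0 missionaries + 1 cannibal across (raft back at the start); 0 missionaries + 2 cannibals across (raft there); 0 missionaries + 2 cannibals across (raft back at the start); 0 missionaries + 3 cannibals across (raft there); 0 missionaries + 3 cannibals across (raft back at the start); 0 missionaries + 4 cannibals across (raft there); 1 missionary + 1 cannibal across (raft there); 1 missionary + 1 cannibal across (raft back at the start); 2 missionaries + 2 cannibals across (raft there). So no valid plan exists.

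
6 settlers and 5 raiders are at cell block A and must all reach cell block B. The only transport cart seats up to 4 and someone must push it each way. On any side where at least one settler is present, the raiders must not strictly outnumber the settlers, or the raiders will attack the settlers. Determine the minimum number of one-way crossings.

7

Counting alone: each trip to cell block B takes at most 4 across and each return brings at least 1 back, so after t trips out (and t−1 returns) at most 4t − (t−1) of the 11 are across; that first reaches 11 at t = 4, so at least 7 crossings are needed.
The plan below uses exactly 7 crossings, so it is optimal:
1. 2 raiders → cell block B.  (cell block A: 6S 3R; cell block B: 0S 2R)
2. 1 raider ← cell block A.  (cell block A: 6S 4R; cell block B: 0S 1R)
3. 4 raiders → cell block B.  (cell block A: 6S 0R; cell block B: 0S 5R)
4. 1 raider ← cell block A.  (cell block A: 6S 1R; cell block B: 0S 4R)
5. 4 settlers → cell block B.  (cell block A: 2S 1R; cell block B: 4S 4R)
6. 1 raider ← cell block A.  (cell block A: 2S 2R; cell block B: 4S 3R)
7. 2 settlers and 2 raiders → cell block B.  (cell block A: 0S 0R; cell block B: 6S 5R)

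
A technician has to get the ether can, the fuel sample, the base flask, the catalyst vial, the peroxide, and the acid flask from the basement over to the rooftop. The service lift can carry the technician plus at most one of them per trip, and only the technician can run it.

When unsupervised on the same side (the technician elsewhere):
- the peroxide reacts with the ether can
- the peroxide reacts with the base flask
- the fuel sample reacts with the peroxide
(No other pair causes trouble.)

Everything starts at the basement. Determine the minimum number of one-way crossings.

Following every safe sequence of crossings from the start, the most of the 6 that can be at the rooftop as the service lift arrives there on crossings 1, 3, 5, 7 is 1, 2, 3, 4 respectively; the best ever achieved is 4 of 6.
From crossing 9 on, no configuration arises that was not already reachable earlier: only 36 distinct safe configurations (who is on which side, and where the service lift is) can ever be reached, none of them has everyone across, and every continuation just revisits them. So no valid plan exists.

impossible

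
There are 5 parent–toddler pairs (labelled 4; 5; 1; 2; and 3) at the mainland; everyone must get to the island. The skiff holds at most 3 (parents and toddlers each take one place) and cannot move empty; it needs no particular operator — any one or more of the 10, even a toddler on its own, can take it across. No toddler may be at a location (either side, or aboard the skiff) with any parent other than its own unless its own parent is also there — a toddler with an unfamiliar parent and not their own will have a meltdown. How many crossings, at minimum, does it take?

Counting alone: each trip to the island takes at most 3 across and each return brings at least 1 back, so after t trips out (and t−1 returns) at most 3t − (t−1) of the 10 are across; that first reaches 10 at t = 5, so at least 9 crossings are needed.
The safety rule pushes this higher. Following every safe sequence of crossings, the most of the 10 that can be at the island as the skiff arrives there on crossing 9 is 9 — never all 10.
So no plan with fewer than 11 crossings exists, and this one achieves 11:
1. parent 4 and toddler 4 cross → the island.
2. parent 4 crosses ← the mainland.
3. toddler 1, toddler 2, and toddler 5 cross → the island.
4. toddler 4 crosses ← the mainland.
5. parent 1, parent 2, and parent 5 cross → the island.
6. parent 5 and toddler 5 cross ← the mainland.
7. parent 3, parent 4, and parent 5 cross → the island.
8. toddler 1 crosses ← the mainland.
9. toddler 4 and toddler 5 cross → the island.
10. toddler 4 crosses ← the mainland.
11. toddler 1, toddler 3, and toddler 4 cross → the island.

11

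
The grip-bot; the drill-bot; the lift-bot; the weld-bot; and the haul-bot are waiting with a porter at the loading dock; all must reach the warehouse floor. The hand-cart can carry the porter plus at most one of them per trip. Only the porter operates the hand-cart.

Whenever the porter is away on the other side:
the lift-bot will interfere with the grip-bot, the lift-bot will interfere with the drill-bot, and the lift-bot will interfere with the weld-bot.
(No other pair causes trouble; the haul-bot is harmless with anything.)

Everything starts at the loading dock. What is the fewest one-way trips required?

Following every safe sequence of crossings from the start, the most of the 5 that can be at the warehouse floor as the hand-cart arrives there on crossings 1, 3, 5 is 1, 2, 3 respectively; the best ever achieved is 3 of 5.
From crossing 7 on, no configuration arises that was not already reachable earlier: only 18 distinct safe configurations (who is on which side, and where the hand-cart is) can ever be reached, none of them has everyone across, and every continuation just revisits them. So no valid plan exists.

impossible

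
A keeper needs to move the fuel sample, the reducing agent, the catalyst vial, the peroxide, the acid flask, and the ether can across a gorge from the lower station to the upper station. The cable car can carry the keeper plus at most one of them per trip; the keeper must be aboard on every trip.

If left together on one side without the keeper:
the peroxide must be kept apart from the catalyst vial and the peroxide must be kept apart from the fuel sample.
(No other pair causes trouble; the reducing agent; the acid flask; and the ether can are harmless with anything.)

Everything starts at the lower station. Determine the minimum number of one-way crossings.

13

Counting alone: the keeper can take at most 1 across per trip to the upper station, so moving all 6 needs at least 6 loaded trips out, with a return between consecutive ones — at least 11 crossings.
The safety rule pushes this higher. Following every safe sequence of crossings, the most of the 6 that can be at the upper station as the cable car arrives there on crossing 11 is 5 — never all 6.
So no plan with fewer than 13 crossings exists, and this one achieves 13:
1. Keeper goes to the upper station with the peroxide.  [the lower station: the acid flask, the catalyst vial, the ether can, the fuel sample, the reducing agent | the upper station: the peroxide]
2. Keeper goes back to the lower station alone.  [the lower station: the acid flask, the catalyst vial, the ether can, the fuel sample, the reducing agent | the upper station: the peroxide]
3. Keeper goes to the upper station with the fuel sample.  [the lower station: the acid flask, the catalyst vial, the ether can, the reducing agent | the upper station: the fuel sample, the peroxide]
4. Keeper goes back to the lower station with the peroxide.  [the lower station: the acid flask, the catalyst vial, the ether can, the peroxide, the reducing agent | the upper station: the fuel sample]
5. Keeper goes to the upper station with the catalyst vial.  [the lower station: the acid flask, the ether can, the peroxide, the reducing agent | the upper station: the catalyst vial, the fuel sample]
6. Keeper goes back to the lower station alone.  [the lower station: the acid flask, the ether can, the peroxide, the reducing agent | the upper station: the catalyst vial, the fuel sample]
7. Keeper goes to the upper station with the reducing agent.  [the lower station: the acid flask, the ether can, the peroxide | the upper station: the catalyst vial, the fuel sample, the reducing agent]
8. Keeper goes back to the lower station alone.  [the lower station: the acid flask, the ether can, the peroxide | the upper station: the catalyst vial, the fuel sample, the reducing agent]
9. Keeper goes to the upper station with the acid flask.  [the lower station: the ether can, the peroxide | the upper station: the acid flask, the catalyst vial, the fuel sample, the reducing agent]
10. Keeper goes back to the lower station alone.  [the lower station: the ether can, the peroxide | the upper station: the acid flask, the catalyst vial, the fuel sample, the reducing agent]
11. Keeper goes to the upper station with the ether can.  [the lower station: the peroxide | the upper station: the acid flask, the catalyst vial, the ether can, the fuel sample, the reducing agent]
12. Keeper goes back to the lower station alone.  [the lower station: the peroxide | the upper station: the acid flask, the catalyst vial, the ether can, the fuel sample, the reducing agent]
13. Keeper goes to the upper station with the peroxide.  [the lower station: — | the upper station: the acid flask, the catalyst vial, the ether can, the fuel sample, the peroxide, the reducing agent]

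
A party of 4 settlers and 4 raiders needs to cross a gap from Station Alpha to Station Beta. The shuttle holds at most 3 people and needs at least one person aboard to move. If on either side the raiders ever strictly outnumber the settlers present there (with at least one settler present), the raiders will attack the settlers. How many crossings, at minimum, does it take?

9

Counting alone: each trip to Station Beta takes at most 3 across and each return brings at least 1 back, so after t trips out (and t−1 returns) at most 3t − (t−1) of the 8 are across; that first reaches 8 at t = 4, so at least 7 crossings are needed.
The safety rule pushes this higher. Following every safe sequence of crossings, the most of the 8 that can be at Station Beta as the shuttle arrives there on crossing 7 is 7 — never all 8.
So no plan with fewer than 9 crossings exists, and this one achieves 9:
1. 2 raiders → Station Beta.  (Station Alpha: 4S 2R; Station Beta: 0S 2R)
2. 1 raider ← Station Alpha.  (Station Alpha: 4S 3R; Station Beta: 0S 1R)
3. 3 raiders → Station Beta.  (Station Alpha: 4S 0R; Station Beta: 0S 4R)
4. 1 raider ← Station Alpha.  (Station Alpha: 4S 1R; Station Beta: 0S 3R)
5. 3 settlers → Station Beta.  (Station Alpha: 1S 1R; Station Beta: 3S 3R)
6. 1 settler and 1 raider ← Station Alpha.  (Station Alpha: 2S 2R; Station Beta: 2S 2R)
7. 2 settlers → Station Beta.  (Station Alpha: 0S 2R; Station Beta: 4S 2R)
8. 1 raider ← Station Alpha.  (Station Alpha: 0S 3R; Station Beta: 4S 1R)
9. 3 raiders → Station Beta.  (Station Alpha: 0S 0R; Station Beta: 4S 4R)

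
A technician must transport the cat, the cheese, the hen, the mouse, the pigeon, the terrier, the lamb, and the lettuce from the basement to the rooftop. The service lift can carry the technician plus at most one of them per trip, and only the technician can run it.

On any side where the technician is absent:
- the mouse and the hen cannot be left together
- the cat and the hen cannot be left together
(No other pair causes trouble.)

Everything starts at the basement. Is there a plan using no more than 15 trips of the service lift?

Counting alone: the technician can take at most 1 across per trip to the rooftop, so moving all 8 needs at least 8 loaded trips out, with a return between consecutive ones — at least 15 crossings.
The safety rule pushes this higher. Following every safe sequence of crossings, the most of the 8 that can be at the rooftop as the service lift arrives there on crossing 15 is 7 — never all 8.
So the move cannot be finished within 15 crossings. (The shortest complete plan takes 17:)
1. Technician goes to the rooftop with the hen.  [the basement: the cat, the cheese, the lamb, the lettuce, the mouse, the pigeon, the terrier | the rooftop: the hen]
2. Technician goes back to the basement alone.  [the basement: the cat, the cheese, the lamb, the lettuce, the mouse, the pigeon, the terrier | the rooftop: the hen]
3. Technician goes to the rooftop with the cat.  [the basement: the cheese, the lamb, the lettuce, the mouse, the pigeon, the terrier | the rooftop: the cat, the hen]
4. Technician goes back to the basement with the hen.  [the basement: the cheese, the hen, the lamb, the lettuce, the mouse, the pigeon, the terrier | the rooftop: the cat]
5. Technician goes to the rooftop with the mouse.  [the basement: the cheese, the hen, the lamb, the lettuce, the pigeon, the terrier | the rooftop: the cat, the mouse]
6. Technician goes back to the basement alone.  [the basement: the cheese, the hen, the lamb, the lettuce, the pigeon, the terrier | the rooftop: the cat, the mouse]
7. Technician goes to the rooftop with the cheese.  [the basement: the hen, the lamb, the lettuce, the pigeon, the terrier | the rooftop: the cat, the cheese, the mouse]
8. Technician goes back to the basement alone.  [the basement: the hen, the lamb, the lettuce, the pigeon, the terrier | the rooftop: the cat, the cheese, the mouse]
9. Technician goes to the rooftop with the pigeon.  [the basement: the hen, the lamb, the lettuce, the terrier | the rooftop: the cat, the cheese, the mouse, the pigeon]
10. Technician goes back to the basement alone.  [the basement: the hen, the lamb, the lettuce, the terrier | the rooftop: the cat, the cheese, the mouse, the pigeon]
11. Technician goes to the rooftop with the terrier.  [the basement: the hen, the lamb, the lettuce | the rooftop: the cat, the cheese, the mouse, the pigeon, the terrier]
12. Technician goes back to the basement alone.  [the basement: the hen, the lamb, the lettuce | the rooftop: the cat, the cheese, the mouse, the pigeon, the terrier]
13. Technician goes to the rooftop with the lamb.  [the basement: the hen, the lettuce | the rooftop: the cat, the cheese, the lamb, the mouse, the pigeon, the terrier]
14. Technician goes back to the basement alone.  [the basement: the hen, the lettuce | the rooftop: the cat, the cheese, the lamb, the mouse, the pigeon, the terrier]
15. Technician goes to the rooftop with the lettuce.  [the basement: the hen | the rooftop: the cat, the cheese, the lamb, the lettuce, the mouse, the pigeon, the terrier]
16. Technician goes back to the basement alone.  [the basement: the hen | the rooftop: the cat, the cheese, the lamb, the lettuce, the mouse, the pigeon, the terrier]
17. Technician goes to the rooftop with the hen.  [the basement: — | the rooftop: the cat, the cheese, the hen, the lamb, the lettuce, the mouse, the pigeon, the terrier]

No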